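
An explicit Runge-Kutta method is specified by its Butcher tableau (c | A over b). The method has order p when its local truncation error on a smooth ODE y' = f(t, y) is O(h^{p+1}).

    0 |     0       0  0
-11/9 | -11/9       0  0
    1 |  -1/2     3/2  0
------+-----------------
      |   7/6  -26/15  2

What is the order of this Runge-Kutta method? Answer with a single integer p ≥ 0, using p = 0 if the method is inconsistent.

b = (7/6, -26/15, 2)
c = (0, -11/9, 1)
Ac = (0, 0, -11/6)
Σ b_i: 7/6·1 + (-26/15)·1 + 2·1 = 43/30 ≠ 1 ⇒ order 0.

0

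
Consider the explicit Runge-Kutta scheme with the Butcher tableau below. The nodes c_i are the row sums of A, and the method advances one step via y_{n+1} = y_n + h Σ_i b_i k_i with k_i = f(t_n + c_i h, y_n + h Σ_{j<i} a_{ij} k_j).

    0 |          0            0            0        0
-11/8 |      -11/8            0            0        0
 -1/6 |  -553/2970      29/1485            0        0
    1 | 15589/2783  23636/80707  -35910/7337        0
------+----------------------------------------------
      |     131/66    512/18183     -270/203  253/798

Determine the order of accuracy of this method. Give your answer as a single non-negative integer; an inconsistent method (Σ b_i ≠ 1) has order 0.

4

b = (131/66, 512/18183, -270/203, 253/798)
c = (0, -11/8, -1/6, 1)
Ac = (0, 0, -29/1080, 19/46)
Σ b_i: 131/66·1 + 512/18183·1 + (-270/203)·1 + 253/798·1 = 1 ✓
b·c: 512/18183·(-11/8) + (-270/203)·(-1/6) + 253/798·1 = 1/2 ✓
b·c²: 512/18183·121/64 + (-270/203)·1/36 + 253/798·1 = 1/3 ✓
b·Ac: (-270/203)·(-29/1080) + 253/798·19/46 = 1/6 ✓
b·c³: 512/18183·(-1331/512) + (-270/203)·(-1/216) + 253/798·1 = 1/4 ✓
b·(c∘Ac): (-270/203)·29/6480 + 253/798·19/46 = 1/8 ✓
b·Ac²: (-270/203)·319/8640 + 253/798·1691/4048 = 1/12 ✓
b·A²c: 253/798·133/1012 = 1/24 ✓; 4 stages ⇒ order 4.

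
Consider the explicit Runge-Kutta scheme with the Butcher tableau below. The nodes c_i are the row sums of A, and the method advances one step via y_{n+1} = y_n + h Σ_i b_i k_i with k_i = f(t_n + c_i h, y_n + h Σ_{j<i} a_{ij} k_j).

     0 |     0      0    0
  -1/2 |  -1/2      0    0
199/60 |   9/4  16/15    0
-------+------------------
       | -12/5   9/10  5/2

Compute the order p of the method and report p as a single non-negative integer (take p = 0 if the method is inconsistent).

1

b = (-12/5, 9/10, 5/2)
c = (0, -1/2, 199/60)
Ac = (0, 0, -8/15)
Σ b_i: (-12/5)·1 + 9/10·1 + 5/2·1 = 1 ✓
b·c: 9/10·(-1/2) + 5/2·199/60 = 941/120 ≠ 1/2 ⇒ order 1.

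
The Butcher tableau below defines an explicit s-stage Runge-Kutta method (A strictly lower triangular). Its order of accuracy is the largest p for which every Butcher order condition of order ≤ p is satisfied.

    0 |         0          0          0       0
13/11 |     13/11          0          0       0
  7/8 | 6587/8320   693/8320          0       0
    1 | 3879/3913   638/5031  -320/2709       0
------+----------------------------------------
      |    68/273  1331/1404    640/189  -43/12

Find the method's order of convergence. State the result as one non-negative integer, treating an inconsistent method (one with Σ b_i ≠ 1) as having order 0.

b = (68/273, 1331/1404, 640/189, -43/12)
c = (0, 13/11, 7/8, 1)
Ac = (0, 0, 63/640, 2/43)
Σ b_i: 68/273·1 + 1331/1404·1 + 640/189·1 + (-43/12)·1 = 1 ✓
b·c: 1331/1404·13/11 + 640/189·7/8 + (-43/12)·1 = 1/2 ✓
b·c²: 1331/1404·169/121 + 640/189·49/64 + (-43/12)·1 = 1/3 ✓
b·Ac: 640/189·63/640 + (-43/12)·2/43 = 1/6 ✓
b·c³: 1331/1404·2197/1331 + 640/189·343/512 + (-43/12)·1 = 1/4 ✓
b·(c∘Ac): 640/189·441/5120 + (-43/12)·2/43 = 1/8 ✓
b·Ac²: 640/189·819/7040 + (-43/12)·41/473 = 1/12 ✓
b·A²c: (-43/12)·(-1/86) = 1/24 ✓; 4 stages ⇒ order 4.

4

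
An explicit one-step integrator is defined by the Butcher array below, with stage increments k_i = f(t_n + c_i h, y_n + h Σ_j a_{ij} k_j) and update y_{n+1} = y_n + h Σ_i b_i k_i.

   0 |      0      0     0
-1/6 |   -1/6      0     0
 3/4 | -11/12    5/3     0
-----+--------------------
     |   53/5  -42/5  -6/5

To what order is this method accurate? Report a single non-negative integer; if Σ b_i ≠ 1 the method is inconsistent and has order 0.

b = (53/5, -42/5, -6/5)
c = (0, -1/6, 3/4)
Ac = (0, 0, -5/18)
Σ b_i: 53/5·1 + (-42/5)·1 + (-6/5)·1 = 1 ✓
b·c: (-42/5)·(-1/6) + (-6/5)·3/4 = 1/2 ✓
b·c²: (-42/5)·1/36 + (-6/5)·9/16 = -109/120 ≠ 1/3 ⇒ order 2.
b·Ac: (-6/5)·(-5/18) = 1/3 ≠ 1/6

2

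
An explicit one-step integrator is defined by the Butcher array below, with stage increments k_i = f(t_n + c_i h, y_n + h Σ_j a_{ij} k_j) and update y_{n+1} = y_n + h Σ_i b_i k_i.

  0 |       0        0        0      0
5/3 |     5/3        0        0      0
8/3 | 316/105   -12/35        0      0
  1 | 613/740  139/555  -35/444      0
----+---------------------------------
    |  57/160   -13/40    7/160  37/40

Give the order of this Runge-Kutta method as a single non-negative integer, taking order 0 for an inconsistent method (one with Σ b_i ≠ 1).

4

b = (57/160, -13/40, 7/160, 37/40)
c = (0, 5/3, 8/3, 1)
Ac = (0, 0, -4/7, 23/111)
Σ b_i: 57/160·1 + (-13/40)·1 + 7/160·1 + 37/40·1 = 1 ✓
b·c: (-13/40)·5/3 + 7/160·8/3 + 37/40·1 = 1/2 ✓
b·c²: (-13/40)·25/9 + 7/160·64/9 + 37/40·1 = 1/3 ✓
b·Ac: 7/160·(-4/7) + 37/40·23/111 = 1/6 ✓
b·c³: (-13/40)·125/27 + 7/160·512/27 + 37/40·1 = 1/4 ✓
b·(c∘Ac): 7/160·(-32/21) + 37/40·23/111 = 1/8 ✓
b·Ac²: 7/160·(-20/21) + 37/40·5/37 = 1/12 ✓
b·A²c: 37/40·5/111 = 1/24 ✓; 4 stages ⇒ order 4.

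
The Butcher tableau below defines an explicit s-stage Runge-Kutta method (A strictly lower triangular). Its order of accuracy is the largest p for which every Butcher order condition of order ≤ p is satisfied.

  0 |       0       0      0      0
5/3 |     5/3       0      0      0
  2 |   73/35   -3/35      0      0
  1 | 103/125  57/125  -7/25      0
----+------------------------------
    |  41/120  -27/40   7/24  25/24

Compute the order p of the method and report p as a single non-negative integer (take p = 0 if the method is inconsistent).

4

b = (41/120, -27/40, 7/24, 25/24)
c = (0, 5/3, 2, 1)
Ac = (0, 0, -1/7, 1/5)
Σ b_i: 41/120·1 + (-27/40)·1 + 7/24·1 + 25/24·1 = 1 ✓
b·c: (-27/40)·5/3 + 7/24·2 + 25/24·1 = 1/2 ✓
b·c²: (-27/40)·25/9 + 7/24·4 + 25/24·1 = 1/3 ✓
b·Ac: 7/24·(-1/7) + 25/24·1/5 = 1/6 ✓
b·c³: (-27/40)·125/27 + 7/24·8 + 25/24·1 = 1/4 ✓
b·(c∘Ac): 7/24·(-2/7) + 25/24·1/5 = 1/8 ✓
b·Ac²: 7/24·(-5/21) + 25/24·11/75 = 1/12 ✓
b·A²c: 25/24·1/25 = 1/24 ✓; 4 stages ⇒ order 4.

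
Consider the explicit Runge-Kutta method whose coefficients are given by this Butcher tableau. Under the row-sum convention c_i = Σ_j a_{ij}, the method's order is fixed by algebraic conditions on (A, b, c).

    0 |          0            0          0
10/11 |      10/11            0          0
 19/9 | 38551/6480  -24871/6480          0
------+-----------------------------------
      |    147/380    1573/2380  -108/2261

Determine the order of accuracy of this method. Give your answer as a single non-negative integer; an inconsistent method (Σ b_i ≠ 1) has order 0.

b = (147/380, 1573/2380, -108/2261)
c = (0, 10/11, 19/9)
Ac = (0, 0, -2261/648)
Σ b_i: 147/380·1 + 1573/2380·1 + (-108/2261)·1 = 1 ✓
b·c: 1573/2380·10/11 + (-108/2261)·19/9 = 1/2 ✓
b·c²: 1573/2380·100/121 + (-108/2261)·361/81 = 1/3 ✓
b·Ac: (-108/2261)·(-2261/648) = 1/6 ✓; 3 stages ⇒ order 3.

3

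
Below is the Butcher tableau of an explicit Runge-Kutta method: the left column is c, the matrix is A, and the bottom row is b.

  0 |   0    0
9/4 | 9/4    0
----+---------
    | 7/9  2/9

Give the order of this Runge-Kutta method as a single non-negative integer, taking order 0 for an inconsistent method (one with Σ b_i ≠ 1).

2

b = (7/9, 2/9)
c = (0, 9/4)
Σ b_i: 7/9·1 + 2/9·1 = 1 ✓
b·c: 2/9·9/4 = 1/2 ✓; 2 stages ⇒ order 2.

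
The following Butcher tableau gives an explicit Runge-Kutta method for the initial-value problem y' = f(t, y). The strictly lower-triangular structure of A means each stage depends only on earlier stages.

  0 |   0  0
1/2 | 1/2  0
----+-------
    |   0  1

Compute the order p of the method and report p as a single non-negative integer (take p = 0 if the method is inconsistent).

2

b = (0, 1)
c = (0, 1/2)
Σ b_i: 1·1 = 1 ✓
b·c: 1·1/2 = 1/2 ✓; 2 stages ⇒ order 2.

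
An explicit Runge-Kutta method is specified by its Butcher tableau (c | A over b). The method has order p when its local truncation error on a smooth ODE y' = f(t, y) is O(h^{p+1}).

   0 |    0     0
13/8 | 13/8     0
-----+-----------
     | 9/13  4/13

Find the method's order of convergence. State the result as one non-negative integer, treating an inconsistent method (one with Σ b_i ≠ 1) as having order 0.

b = (9/13, 4/13)
c = (0, 13/8)
Σ b_i: 9/13·1 + 4/13·1 = 1 ✓
b·c: 4/13·13/8 = 1/2 ✓; 2 stages ⇒ order 2.

2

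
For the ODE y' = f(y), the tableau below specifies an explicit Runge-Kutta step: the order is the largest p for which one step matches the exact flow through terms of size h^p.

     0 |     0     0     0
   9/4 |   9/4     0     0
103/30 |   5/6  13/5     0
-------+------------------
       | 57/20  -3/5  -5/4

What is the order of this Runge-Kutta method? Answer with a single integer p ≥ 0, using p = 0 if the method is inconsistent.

1

b = (57/20, -3/5, -5/4)
c = (0, 9/4, 103/30)
Ac = (0, 0, 117/20)
Σ b_i: 57/20·1 + (-3/5)·1 + (-5/4)·1 = 1 ✓
b·c: (-3/5)·9/4 + (-5/4)·103/30 = -677/120 ≠ 1/2 ⇒ order 1.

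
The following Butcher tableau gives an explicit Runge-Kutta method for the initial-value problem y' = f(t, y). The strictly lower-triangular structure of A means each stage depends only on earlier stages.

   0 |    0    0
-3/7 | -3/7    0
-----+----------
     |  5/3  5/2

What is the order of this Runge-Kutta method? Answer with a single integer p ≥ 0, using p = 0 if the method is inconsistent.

b = (5/3, 5/2)
c = (0, -3/7)
Σ b_i: 5/3·1 + 5/2·1 = 25/6 ≠ 1 ⇒ order 0.

0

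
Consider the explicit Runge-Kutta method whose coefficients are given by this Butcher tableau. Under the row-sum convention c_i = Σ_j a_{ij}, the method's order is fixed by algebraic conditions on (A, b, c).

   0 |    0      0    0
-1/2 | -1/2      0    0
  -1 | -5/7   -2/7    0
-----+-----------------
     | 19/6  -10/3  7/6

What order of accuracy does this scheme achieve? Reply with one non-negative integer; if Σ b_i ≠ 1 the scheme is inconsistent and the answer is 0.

3

b = (19/6, -10/3, 7/6)
c = (0, -1/2, -1)
Ac = (0, 0, 1/7)
Σ b_i: 19/6·1 + (-10/3)·1 + 7/6·1 = 1 ✓
b·c: (-10/3)·(-1/2) + 7/6·(-1) = 1/2 ✓
b·c²: (-10/3)·1/4 + 7/6·1 = 1/3 ✓
b·Ac: 7/6·1/7 = 1/6 ✓; 3 stages ⇒ order 3.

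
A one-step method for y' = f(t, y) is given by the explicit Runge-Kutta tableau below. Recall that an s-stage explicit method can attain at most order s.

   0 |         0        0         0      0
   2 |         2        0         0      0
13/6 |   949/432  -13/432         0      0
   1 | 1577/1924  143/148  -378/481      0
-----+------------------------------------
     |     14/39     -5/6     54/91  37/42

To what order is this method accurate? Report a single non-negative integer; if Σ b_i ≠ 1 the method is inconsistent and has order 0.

4

b = (14/39, -5/6, 54/91, 37/42)
c = (0, 2, 13/6, 1)
Ac = (0, 0, -13/216, 17/74)
Σ b_i: 14/39·1 + (-5/6)·1 + 54/91·1 + 37/42·1 = 1 ✓
b·c: (-5/6)·2 + 54/91·13/6 + 37/42·1 = 1/2 ✓
b·c²: (-5/6)·4 + 54/91·169/36 + 37/42·1 = 1/3 ✓
b·Ac: 54/91·(-13/216) + 37/42·17/74 = 1/6 ✓
b·c³: (-5/6)·8 + 54/91·2197/216 + 37/42·1 = 1/4 ✓
b·(c∘Ac): 54/91·(-169/1296) + 37/42·17/74 = 1/8 ✓
b·Ac²: 54/91·(-13/108) + 37/42·13/74 = 1/12 ✓
b·A²c: 37/42·7/148 = 1/24 ✓; 4 stages ⇒ order 4.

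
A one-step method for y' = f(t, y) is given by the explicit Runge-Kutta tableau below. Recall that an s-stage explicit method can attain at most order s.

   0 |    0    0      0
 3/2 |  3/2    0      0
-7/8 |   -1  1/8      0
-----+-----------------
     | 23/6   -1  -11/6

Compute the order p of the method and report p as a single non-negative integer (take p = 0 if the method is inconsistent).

1

b = (23/6, -1, -11/6)
c = (0, 3/2, -7/8)
Ac = (0, 0, 3/16)
Σ b_i: 23/6·1 + (-1)·1 + (-11/6)·1 = 1 ✓
b·c: (-1)·3/2 + (-11/6)·(-7/8) = 5/48 ≠ 1/2 ⇒ order 1.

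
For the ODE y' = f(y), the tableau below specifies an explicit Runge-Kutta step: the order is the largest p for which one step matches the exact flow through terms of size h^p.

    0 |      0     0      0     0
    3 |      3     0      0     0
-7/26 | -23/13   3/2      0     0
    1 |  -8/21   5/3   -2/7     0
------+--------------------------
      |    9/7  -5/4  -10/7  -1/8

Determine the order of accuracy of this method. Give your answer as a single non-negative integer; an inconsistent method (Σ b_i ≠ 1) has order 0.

b = (9/7, -5/4, -10/7, -1/8)
c = (0, 3, -7/26, 1)
Ac = (0, 0, 9/2, 66/13)
Σ b_i: 9/7·1 + (-5/4)·1 + (-10/7)·1 + (-1/8)·1 = -85/56 ≠ 1 ⇒ order 0.

0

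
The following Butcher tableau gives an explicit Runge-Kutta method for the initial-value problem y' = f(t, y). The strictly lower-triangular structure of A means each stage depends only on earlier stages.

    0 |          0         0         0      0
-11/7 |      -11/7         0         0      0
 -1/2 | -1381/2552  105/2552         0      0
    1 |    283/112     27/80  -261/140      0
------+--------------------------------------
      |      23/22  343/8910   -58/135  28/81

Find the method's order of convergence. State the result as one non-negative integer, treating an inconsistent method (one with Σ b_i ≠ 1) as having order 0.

b = (23/22, 343/8910, -58/135, 28/81)
c = (0, -11/7, -1/2, 1)
Ac = (0, 0, -15/232, 45/112)
Σ b_i: 23/22·1 + 343/8910·1 + (-58/135)·1 + 28/81·1 = 1 ✓
b·c: 343/8910·(-11/7) + (-58/135)·(-1/2) + 28/81·1 = 1/2 ✓
b·c²: 343/8910·121/49 + (-58/135)·1/4 + 28/81·1 = 1/3 ✓
b·Ac: (-58/135)·(-15/232) + 28/81·45/112 = 1/6 ✓
b·c³: 343/8910·(-1331/343) + (-58/135)·(-1/8) + 28/81·1 = 1/4 ✓
b·(c∘Ac): (-58/135)·15/464 + 28/81·45/112 = 1/8 ✓
b·Ac²: (-58/135)·165/1624 + 28/81·18/49 = 1/12 ✓
b·A²c: 28/81·27/224 = 1/24 ✓; 4 stages ⇒ order 4.

4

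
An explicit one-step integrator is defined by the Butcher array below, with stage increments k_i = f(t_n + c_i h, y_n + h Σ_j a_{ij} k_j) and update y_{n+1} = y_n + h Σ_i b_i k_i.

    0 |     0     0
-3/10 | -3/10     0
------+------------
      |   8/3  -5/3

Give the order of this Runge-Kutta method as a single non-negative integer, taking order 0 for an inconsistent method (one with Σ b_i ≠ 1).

b = (8/3, -5/3)
c = (0, -3/10)
Σ b_i: 8/3·1 + (-5/3)·1 = 1 ✓
b·c: (-5/3)·(-3/10) = 1/2 ✓; 2 stages ⇒ order 2.

2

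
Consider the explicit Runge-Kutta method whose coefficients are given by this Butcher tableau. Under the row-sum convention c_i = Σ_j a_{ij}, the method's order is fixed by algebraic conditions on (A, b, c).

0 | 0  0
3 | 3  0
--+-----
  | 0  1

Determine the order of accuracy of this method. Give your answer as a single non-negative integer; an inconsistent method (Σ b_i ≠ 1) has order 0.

1

b = (0, 1)
c = (0, 3)
Σ b_i: 1·1 = 1 ✓
b·c: 1·3 = 3 ≠ 1/2 ⇒ order 1.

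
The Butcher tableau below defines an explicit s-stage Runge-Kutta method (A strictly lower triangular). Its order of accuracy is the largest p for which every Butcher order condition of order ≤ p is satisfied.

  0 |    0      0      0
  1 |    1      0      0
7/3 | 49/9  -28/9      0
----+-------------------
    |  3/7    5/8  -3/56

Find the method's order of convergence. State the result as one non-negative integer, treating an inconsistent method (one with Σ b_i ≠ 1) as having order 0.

3

b = (3/7, 5/8, -3/56)
c = (0, 1, 7/3)
Ac = (0, 0, -28/9)
Σ b_i: 3/7·1 + 5/8·1 + (-3/56)·1 = 1 ✓
b·c: 5/8·1 + (-3/56)·7/3 = 1/2 ✓
b·c²: 5/8·1 + (-3/56)·49/9 = 1/3 ✓
b·Ac: (-3/56)·(-28/9) = 1/6 ✓; 3 stages ⇒ order 3.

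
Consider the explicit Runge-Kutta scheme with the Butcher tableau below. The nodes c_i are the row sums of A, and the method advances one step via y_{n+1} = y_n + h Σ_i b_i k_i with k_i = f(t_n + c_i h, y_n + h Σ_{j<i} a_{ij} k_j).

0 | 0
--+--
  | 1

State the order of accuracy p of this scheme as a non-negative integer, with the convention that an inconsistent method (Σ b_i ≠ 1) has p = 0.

b = (1)
c = (0)
Σ b_i: 1·1 = 1 ✓; 1 stage ⇒ order 1.

1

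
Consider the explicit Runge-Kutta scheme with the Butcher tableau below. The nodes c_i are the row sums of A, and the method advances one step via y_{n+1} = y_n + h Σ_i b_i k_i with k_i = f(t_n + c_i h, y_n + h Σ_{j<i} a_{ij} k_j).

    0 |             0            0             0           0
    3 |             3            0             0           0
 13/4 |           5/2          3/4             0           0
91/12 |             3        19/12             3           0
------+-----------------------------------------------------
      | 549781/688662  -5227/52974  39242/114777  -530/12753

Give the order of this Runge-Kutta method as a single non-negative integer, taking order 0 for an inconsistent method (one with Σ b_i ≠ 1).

3

b = (549781/688662, -5227/52974, 39242/114777, -530/12753)
c = (0, 3, 13/4, 91/12)
Ac = (0, 0, 9/4, 29/2)
Σ b_i: 549781/688662·1 + (-5227/52974)·1 + 39242/114777·1 + (-530/12753)·1 = 1 ✓
b·c: (-5227/52974)·3 + 39242/114777·13/4 + (-530/12753)·91/12 = 1/2 ✓
b·c²: (-5227/52974)·9 + 39242/114777·169/16 + (-530/12753)·8281/144 = 1/3 ✓
b·Ac: 39242/114777·9/4 + (-530/12753)·29/2 = 1/6 ✓
b·c³: (-5227/52974)·27 + 39242/114777·2197/64 + (-530/12753)·753571/1728 = -479467/52974 ≠ 1/4 ⇒ order 3.
b·(c∘Ac): 39242/114777·117/16 + (-530/12753)·2639/24 = -48727/23544 ≠ 1/8
b·Ac²: 39242/114777·27/4 + (-530/12753)·735/16 = 1043/2616 ≠ 1/12
b·A²c: (-530/12753)·27/4 = -795/2834 ≠ 1/24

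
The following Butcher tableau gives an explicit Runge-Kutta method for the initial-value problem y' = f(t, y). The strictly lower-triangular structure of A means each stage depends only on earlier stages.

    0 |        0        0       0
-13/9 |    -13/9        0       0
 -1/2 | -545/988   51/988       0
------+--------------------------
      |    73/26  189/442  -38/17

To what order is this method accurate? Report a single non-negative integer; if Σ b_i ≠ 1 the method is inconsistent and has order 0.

b = (73/26, 189/442, -38/17)
c = (0, -13/9, -1/2)
Ac = (0, 0, -17/228)
Σ b_i: 73/26·1 + 189/442·1 + (-38/17)·1 = 1 ✓
b·c: 189/442·(-13/9) + (-38/17)·(-1/2) = 1/2 ✓
b·c²: 189/442·169/81 + (-38/17)·1/4 = 1/3 ✓
b·Ac: (-38/17)·(-17/228) = 1/6 ✓; 3 stages ⇒ order 3.

3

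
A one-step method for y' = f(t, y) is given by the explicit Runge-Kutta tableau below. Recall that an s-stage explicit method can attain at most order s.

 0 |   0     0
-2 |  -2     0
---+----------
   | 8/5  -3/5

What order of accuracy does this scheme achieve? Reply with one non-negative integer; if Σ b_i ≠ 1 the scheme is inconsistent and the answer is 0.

1

b = (8/5, -3/5)
c = (0, -2)
Σ b_i: 8/5·1 + (-3/5)·1 = 1 ✓
b·c: (-3/5)·(-2) = 6/5 ≠ 1/2 ⇒ order 1.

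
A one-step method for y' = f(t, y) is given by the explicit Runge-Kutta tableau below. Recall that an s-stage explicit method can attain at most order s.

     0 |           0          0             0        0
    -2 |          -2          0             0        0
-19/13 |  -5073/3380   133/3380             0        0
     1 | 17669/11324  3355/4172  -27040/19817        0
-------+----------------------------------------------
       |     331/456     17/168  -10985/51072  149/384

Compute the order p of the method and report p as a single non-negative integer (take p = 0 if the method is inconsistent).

4

b = (331/456, 17/168, -10985/51072, 149/384)
c = (0, -2, -19/13, 1)
Ac = (0, 0, -133/1690, 115/298)
Σ b_i: 331/456·1 + 17/168·1 + (-10985/51072)·1 + 149/384·1 = 1 ✓
b·c: 17/168·(-2) + (-10985/51072)·(-19/13) + 149/384·1 = 1/2 ✓
b·c²: 17/168·4 + (-10985/51072)·361/169 + 149/384·1 = 1/3 ✓
b·Ac: (-10985/51072)·(-133/1690) + 149/384·115/298 = 1/6 ✓
b·c³: 17/168·(-8) + (-10985/51072)·(-6859/2197) + 149/384·1 = 1/4 ✓
b·(c∘Ac): (-10985/51072)·2527/21970 + 149/384·115/298 = 1/8 ✓
b·Ac²: (-10985/51072)·133/845 + 149/384·45/149 = 1/12 ✓
b·A²c: 149/384·16/149 = 1/24 ✓; 4 stages ⇒ order 4.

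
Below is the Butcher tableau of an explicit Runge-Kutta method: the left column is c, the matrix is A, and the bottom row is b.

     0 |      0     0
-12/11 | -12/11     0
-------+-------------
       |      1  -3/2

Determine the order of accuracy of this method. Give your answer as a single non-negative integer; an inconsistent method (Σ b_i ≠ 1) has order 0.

b = (1, -3/2)
c = (0, -12/11)
Σ b_i: 1·1 + (-3/2)·1 = -1/2 ≠ 1 ⇒ order 0.

0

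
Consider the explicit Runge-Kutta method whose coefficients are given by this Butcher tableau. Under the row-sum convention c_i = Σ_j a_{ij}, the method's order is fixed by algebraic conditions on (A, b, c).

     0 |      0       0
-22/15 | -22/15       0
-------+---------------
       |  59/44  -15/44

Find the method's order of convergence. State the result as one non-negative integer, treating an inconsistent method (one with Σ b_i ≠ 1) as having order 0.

b = (59/44, -15/44)
c = (0, -22/15)
Σ b_i: 59/44·1 + (-15/44)·1 = 1 ✓
b·c: (-15/44)·(-22/15) = 1/2 ✓; 2 stages ⇒ order 2.

2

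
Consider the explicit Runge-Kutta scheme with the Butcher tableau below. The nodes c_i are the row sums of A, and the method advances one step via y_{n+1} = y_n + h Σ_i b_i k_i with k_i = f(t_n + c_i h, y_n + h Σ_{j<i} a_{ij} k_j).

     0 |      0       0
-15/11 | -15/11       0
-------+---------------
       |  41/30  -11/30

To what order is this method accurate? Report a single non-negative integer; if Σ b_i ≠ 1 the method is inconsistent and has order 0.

2

b = (41/30, -11/30)
c = (0, -15/11)
Σ b_i: 41/30·1 + (-11/30)·1 = 1 ✓
b·c: (-11/30)·(-15/11) = 1/2 ✓; 2 stages ⇒ order 2.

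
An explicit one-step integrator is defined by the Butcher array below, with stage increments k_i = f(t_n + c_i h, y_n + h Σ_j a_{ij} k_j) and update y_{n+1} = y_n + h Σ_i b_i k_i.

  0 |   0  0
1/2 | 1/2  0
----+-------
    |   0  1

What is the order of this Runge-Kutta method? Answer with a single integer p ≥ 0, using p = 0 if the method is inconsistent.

2

b = (0, 1)
c = (0, 1/2)
Σ b_i: 1·1 = 1 ✓
b·c: 1·1/2 = 1/2 ✓; 2 stages ⇒ order 2.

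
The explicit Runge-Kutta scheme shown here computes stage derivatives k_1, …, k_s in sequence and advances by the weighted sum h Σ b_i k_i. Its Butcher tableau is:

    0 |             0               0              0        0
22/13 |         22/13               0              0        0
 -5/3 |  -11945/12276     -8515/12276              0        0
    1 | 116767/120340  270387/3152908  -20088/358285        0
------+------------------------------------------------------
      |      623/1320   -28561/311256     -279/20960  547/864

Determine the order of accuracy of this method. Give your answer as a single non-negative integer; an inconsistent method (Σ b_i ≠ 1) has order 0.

4

b = (623/1320, -28561/311256, -279/20960, 547/864)
c = (0, 22/13, -5/3, 1)
Ac = (0, 0, -655/558, 261/1094)
Σ b_i: 623/1320·1 + (-28561/311256)·1 + (-279/20960)·1 + 547/864·1 = 1 ✓
b·c: (-28561/311256)·22/13 + (-279/20960)·(-5/3) + 547/864·1 = 1/2 ✓
b·c²: (-28561/311256)·484/169 + (-279/20960)·25/9 + 547/864·1 = 1/3 ✓
b·Ac: (-279/20960)·(-655/558) + 547/864·261/1094 = 1/6 ✓
b·c³: (-28561/311256)·10648/2197 + (-279/20960)·(-125/27) + 547/864·1 = 1/4 ✓
b·(c∘Ac): (-279/20960)·3275/1674 + 547/864·261/1094 = 1/8 ✓
b·Ac²: (-279/20960)·(-7205/3627) + 547/864·639/7111 = 1/12 ✓
b·A²c: 547/864·36/547 = 1/24 ✓; 4 stages ⇒ order 4.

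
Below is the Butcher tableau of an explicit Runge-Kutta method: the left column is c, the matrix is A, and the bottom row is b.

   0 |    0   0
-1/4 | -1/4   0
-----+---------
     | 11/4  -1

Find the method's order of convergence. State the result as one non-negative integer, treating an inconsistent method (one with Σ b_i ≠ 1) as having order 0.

0

b = (11/4, -1)
c = (0, -1/4)
Σ b_i: 11/4·1 + (-1)·1 = 7/4 ≠ 1 ⇒ order 0.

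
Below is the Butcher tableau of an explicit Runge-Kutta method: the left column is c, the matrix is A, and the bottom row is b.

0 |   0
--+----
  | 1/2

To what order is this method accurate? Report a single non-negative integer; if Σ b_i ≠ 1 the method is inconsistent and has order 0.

0

b = (1/2)
c = (0)
Σ b_i: 1/2·1 = 1/2 ≠ 1 ⇒ order 0.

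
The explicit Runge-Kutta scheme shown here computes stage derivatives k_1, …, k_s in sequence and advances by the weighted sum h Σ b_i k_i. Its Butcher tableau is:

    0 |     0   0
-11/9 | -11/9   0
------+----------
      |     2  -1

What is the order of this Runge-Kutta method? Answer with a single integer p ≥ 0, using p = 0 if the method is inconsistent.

1

b = (2, -1)
c = (0, -11/9)
Σ b_i: 2·1 + (-1)·1 = 1 ✓
b·c: (-1)·(-11/9) = 11/9 ≠ 1/2 ⇒ order 1.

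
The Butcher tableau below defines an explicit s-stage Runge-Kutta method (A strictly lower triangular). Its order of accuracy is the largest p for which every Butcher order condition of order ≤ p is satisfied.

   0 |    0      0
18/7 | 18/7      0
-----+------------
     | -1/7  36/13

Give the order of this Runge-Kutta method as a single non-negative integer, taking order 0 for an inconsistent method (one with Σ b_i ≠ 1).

0

b = (-1/7, 36/13)
c = (0, 18/7)
Σ b_i: (-1/7)·1 + 36/13·1 = 239/91 ≠ 1 ⇒ order 0.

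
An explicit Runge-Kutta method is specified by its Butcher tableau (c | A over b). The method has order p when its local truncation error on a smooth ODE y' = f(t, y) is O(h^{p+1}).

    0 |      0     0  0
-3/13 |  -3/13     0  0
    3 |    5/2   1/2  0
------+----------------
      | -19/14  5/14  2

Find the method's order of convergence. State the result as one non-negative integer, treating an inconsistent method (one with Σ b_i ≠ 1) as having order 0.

1

b = (-19/14, 5/14, 2)
c = (0, -3/13, 3)
Ac = (0, 0, -3/26)
Σ b_i: (-19/14)·1 + 5/14·1 + 2·1 = 1 ✓
b·c: 5/14·(-3/13) + 2·3 = 1077/182 ≠ 1/2 ⇒ order 1.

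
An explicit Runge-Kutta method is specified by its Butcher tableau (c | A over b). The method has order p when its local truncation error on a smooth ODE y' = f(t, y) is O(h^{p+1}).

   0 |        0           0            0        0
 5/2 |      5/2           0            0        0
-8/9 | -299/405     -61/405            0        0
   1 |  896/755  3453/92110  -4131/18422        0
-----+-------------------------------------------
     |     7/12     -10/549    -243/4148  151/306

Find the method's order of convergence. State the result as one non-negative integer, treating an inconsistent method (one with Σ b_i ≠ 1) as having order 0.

4

b = (7/12, -10/549, -243/4148, 151/306)
c = (0, 5/2, -8/9, 1)
Ac = (0, 0, -61/162, 177/604)
Σ b_i: 7/12·1 + (-10/549)·1 + (-243/4148)·1 + 151/306·1 = 1 ✓
b·c: (-10/549)·5/2 + (-243/4148)·(-8/9) + 151/306·1 = 1/2 ✓
b·c²: (-10/549)·25/4 + (-243/4148)·64/81 + 151/306·1 = 1/3 ✓
b·Ac: (-243/4148)·(-61/162) + 151/306·177/604 = 1/6 ✓
b·c³: (-10/549)·125/8 + (-243/4148)·(-512/729) + 151/306·1 = 1/4 ✓
b·(c∘Ac): (-243/4148)·244/729 + 151/306·177/604 = 1/8 ✓
b·Ac²: (-243/4148)·(-305/324) + 151/306·69/1208 = 1/12 ✓
b·A²c: 151/306·51/604 = 1/24 ✓; 4 stages ⇒ order 4.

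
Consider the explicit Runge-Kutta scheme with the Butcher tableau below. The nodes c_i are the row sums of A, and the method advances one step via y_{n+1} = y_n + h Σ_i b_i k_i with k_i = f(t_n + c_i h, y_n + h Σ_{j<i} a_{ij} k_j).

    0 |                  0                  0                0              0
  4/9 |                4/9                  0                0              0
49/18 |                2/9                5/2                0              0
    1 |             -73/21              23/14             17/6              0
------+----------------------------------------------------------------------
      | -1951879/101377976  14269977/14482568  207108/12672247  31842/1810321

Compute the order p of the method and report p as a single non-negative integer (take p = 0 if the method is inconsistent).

3

b = (-1951879/101377976, 14269977/14482568, 207108/12672247, 31842/1810321)
c = (0, 4/9, 49/18, 1)
Ac = (0, 0, 10/9, 6383/756)
Σ b_i: (-1951879/101377976)·1 + 14269977/14482568·1 + 207108/12672247·1 + 31842/1810321·1 = 1 ✓
b·c: 14269977/14482568·4/9 + 207108/12672247·49/18 + 31842/1810321·1 = 1/2 ✓
b·c²: 14269977/14482568·16/81 + 207108/12672247·2401/324 + 31842/1810321·1 = 1/3 ✓
b·Ac: 207108/12672247·10/9 + 31842/1810321·6383/756 = 1/6 ✓
b·c³: 14269977/14482568·64/729 + 207108/12672247·117649/5832 + 31842/1810321·1 = 127217923/293272002 ≠ 1/4 ⇒ order 3.
b·(c∘Ac): 207108/12672247·245/81 + 31842/1810321·6383/756 = 45150461/228100446 ≠ 1/8
b·Ac²: 207108/12672247·40/81 + 31842/1810321·290135/13608 = 74899225/195514668 ≠ 1/12
b·A²c: 31842/1810321·85/27 = 300730/5430963 ≠ 1/24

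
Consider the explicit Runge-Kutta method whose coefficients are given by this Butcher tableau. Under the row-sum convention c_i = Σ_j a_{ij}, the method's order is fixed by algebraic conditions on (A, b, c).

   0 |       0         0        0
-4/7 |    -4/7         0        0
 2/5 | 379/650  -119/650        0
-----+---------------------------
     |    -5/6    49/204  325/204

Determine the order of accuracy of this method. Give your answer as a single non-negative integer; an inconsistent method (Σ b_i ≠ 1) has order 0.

3

b = (-5/6, 49/204, 325/204)
c = (0, -4/7, 2/5)
Ac = (0, 0, 34/325)
Σ b_i: (-5/6)·1 + 49/204·1 + 325/204·1 = 1 ✓
b·c: 49/204·(-4/7) + 325/204·2/5 = 1/2 ✓
b·c²: 49/204·16/49 + 325/204·4/25 = 1/3 ✓
b·Ac: 325/204·34/325 = 1/6 ✓; 3 stages ⇒ order 3.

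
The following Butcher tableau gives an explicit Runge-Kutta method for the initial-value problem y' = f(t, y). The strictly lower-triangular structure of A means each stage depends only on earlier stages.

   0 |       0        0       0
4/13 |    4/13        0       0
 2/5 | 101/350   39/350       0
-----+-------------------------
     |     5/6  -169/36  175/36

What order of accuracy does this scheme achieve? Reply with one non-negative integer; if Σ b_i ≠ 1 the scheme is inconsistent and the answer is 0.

3

b = (5/6, -169/36, 175/36)
c = (0, 4/13, 2/5)
Ac = (0, 0, 6/175)
Σ b_i: 5/6·1 + (-169/36)·1 + 175/36·1 = 1 ✓
b·c: (-169/36)·4/13 + 175/36·2/5 = 1/2 ✓
b·c²: (-169/36)·16/169 + 175/36·4/25 = 1/3 ✓
b·Ac: 175/36·6/175 = 1/6 ✓; 3 stages ⇒ order 3.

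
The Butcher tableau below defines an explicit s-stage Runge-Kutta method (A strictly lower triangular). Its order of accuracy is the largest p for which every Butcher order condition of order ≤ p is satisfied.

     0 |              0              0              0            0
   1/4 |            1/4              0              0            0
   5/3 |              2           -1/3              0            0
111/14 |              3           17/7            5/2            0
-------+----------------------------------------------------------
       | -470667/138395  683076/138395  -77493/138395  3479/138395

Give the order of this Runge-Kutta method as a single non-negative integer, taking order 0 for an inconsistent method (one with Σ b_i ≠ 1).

b = (-470667/138395, 683076/138395, -77493/138395, 3479/138395)
c = (0, 1/4, 5/3, 111/14)
Ac = (0, 0, -1/12, 401/84)
Σ b_i: (-470667/138395)·1 + 683076/138395·1 + (-77493/138395)·1 + 3479/138395·1 = 1 ✓
b·c: 683076/138395·1/4 + (-77493/138395)·5/3 + 3479/138395·111/14 = 1/2 ✓
b·c²: 683076/138395·1/16 + (-77493/138395)·25/9 + 3479/138395·12321/196 = 1/3 ✓
b·Ac: (-77493/138395)·(-1/12) + 3479/138395·401/84 = 1/6 ✓
b·c³: 683076/138395·1/64 + (-77493/138395)·125/27 + 3479/138395·1367631/2744 = 279391373/27900432 ≠ 1/4 ⇒ order 3.
b·(c∘Ac): (-77493/138395)·(-5/36) + 3479/138395·14837/392 = 3418591/3321480 ≠ 1/8
b·Ac²: (-77493/138395)·(-1/48) + 3479/138395·7153/1008 = 47344/249111 ≠ 1/12
b·A²c: 3479/138395·(-5/24) = -3479/664296 ≠ 1/24

3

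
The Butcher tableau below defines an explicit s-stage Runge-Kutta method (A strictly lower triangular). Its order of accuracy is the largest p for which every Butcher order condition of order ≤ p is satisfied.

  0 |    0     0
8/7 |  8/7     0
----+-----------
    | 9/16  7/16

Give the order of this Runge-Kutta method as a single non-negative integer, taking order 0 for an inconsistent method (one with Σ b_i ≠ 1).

b = (9/16, 7/16)
c = (0, 8/7)
Σ b_i: 9/16·1 + 7/16·1 = 1 ✓
b·c: 7/16·8/7 = 1/2 ✓; 2 stages ⇒ order 2.

2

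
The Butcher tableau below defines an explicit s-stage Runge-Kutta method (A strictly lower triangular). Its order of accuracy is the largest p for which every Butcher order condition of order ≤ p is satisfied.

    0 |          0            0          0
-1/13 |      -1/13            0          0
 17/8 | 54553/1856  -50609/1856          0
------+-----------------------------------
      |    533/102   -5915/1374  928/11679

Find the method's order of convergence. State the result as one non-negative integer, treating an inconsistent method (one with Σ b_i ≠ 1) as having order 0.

3

b = (533/102, -5915/1374, 928/11679)
c = (0, -1/13, 17/8)
Ac = (0, 0, 3893/1856)
Σ b_i: 533/102·1 + (-5915/1374)·1 + 928/11679·1 = 1 ✓
b·c: (-5915/1374)·(-1/13) + 928/11679·17/8 = 1/2 ✓
b·c²: (-5915/1374)·1/169 + 928/11679·289/64 = 1/3 ✓
b·Ac: 928/11679·3893/1856 = 1/6 ✓; 3 stages ⇒ order 3.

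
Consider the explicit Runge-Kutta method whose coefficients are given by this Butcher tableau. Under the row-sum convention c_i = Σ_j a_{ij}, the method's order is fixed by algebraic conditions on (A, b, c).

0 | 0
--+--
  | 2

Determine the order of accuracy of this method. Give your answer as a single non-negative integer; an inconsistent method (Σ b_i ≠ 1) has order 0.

0

b = (2)
c = (0)
Σ b_i: 2·1 = 2 ≠ 1 ⇒ order 0.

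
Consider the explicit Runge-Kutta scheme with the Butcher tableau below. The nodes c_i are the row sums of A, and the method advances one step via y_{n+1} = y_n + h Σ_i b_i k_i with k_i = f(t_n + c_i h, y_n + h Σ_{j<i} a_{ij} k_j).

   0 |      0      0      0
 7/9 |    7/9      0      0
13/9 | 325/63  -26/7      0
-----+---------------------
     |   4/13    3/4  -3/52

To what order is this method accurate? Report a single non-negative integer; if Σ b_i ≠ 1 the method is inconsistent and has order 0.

3

b = (4/13, 3/4, -3/52)
c = (0, 7/9, 13/9)
Ac = (0, 0, -26/9)
Σ b_i: 4/13·1 + 3/4·1 + (-3/52)·1 = 1 ✓
b·c: 3/4·7/9 + (-3/52)·13/9 = 1/2 ✓
b·c²: 3/4·49/81 + (-3/52)·169/81 = 1/3 ✓
b·Ac: (-3/52)·(-26/9) = 1/6 ✓; 3 stages ⇒ order 3.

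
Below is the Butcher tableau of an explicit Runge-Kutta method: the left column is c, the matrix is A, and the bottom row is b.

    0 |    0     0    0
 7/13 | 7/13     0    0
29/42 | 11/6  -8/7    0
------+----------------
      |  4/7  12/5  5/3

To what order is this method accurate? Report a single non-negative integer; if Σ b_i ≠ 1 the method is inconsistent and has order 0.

b = (4/7, 12/5, 5/3)
c = (0, 7/13, 29/42)
Ac = (0, 0, -8/13)
Σ b_i: 4/7·1 + 12/5·1 + 5/3·1 = 487/105 ≠ 1 ⇒ order 0.

0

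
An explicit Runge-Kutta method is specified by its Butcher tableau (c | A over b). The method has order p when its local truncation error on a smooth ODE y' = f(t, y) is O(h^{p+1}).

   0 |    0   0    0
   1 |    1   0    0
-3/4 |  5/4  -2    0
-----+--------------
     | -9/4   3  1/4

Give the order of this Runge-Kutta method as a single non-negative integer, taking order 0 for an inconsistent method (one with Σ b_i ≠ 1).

1

b = (-9/4, 3, 1/4)
c = (0, 1, -3/4)
Ac = (0, 0, -2)
Σ b_i: (-9/4)·1 + 3·1 + 1/4·1 = 1 ✓
b·c: 3·1 + 1/4·(-3/4) = 45/16 ≠ 1/2 ⇒ order 1.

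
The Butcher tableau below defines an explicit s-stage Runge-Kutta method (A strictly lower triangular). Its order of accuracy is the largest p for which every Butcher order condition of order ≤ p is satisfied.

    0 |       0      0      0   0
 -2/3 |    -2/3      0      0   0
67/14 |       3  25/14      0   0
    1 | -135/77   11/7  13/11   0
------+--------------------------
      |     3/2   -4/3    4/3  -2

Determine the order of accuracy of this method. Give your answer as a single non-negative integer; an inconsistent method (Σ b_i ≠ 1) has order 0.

0

b = (3/2, -4/3, 4/3, -2)
c = (0, -2/3, 67/14, 1)
Ac = (0, 0, -25/21, 2129/462)
Σ b_i: 3/2·1 + (-4/3)·1 + 4/3·1 + (-2)·1 = -1/2 ≠ 1 ⇒ order 0.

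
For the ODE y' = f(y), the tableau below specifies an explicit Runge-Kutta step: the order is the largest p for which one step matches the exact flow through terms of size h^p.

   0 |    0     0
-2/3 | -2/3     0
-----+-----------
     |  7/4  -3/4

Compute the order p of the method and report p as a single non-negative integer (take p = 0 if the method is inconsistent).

2

b = (7/4, -3/4)
c = (0, -2/3)
Σ b_i: 7/4·1 + (-3/4)·1 = 1 ✓
b·c: (-3/4)·(-2/3) = 1/2 ✓; 2 stages ⇒ order 2.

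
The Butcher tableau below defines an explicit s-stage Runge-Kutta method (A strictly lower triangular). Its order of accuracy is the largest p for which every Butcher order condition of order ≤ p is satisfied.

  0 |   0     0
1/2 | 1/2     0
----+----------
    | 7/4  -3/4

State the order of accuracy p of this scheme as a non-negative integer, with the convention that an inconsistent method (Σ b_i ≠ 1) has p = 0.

1

b = (7/4, -3/4)
c = (0, 1/2)
Σ b_i: 7/4·1 + (-3/4)·1 = 1 ✓
b·c: (-3/4)·1/2 = -3/8 ≠ 1/2 ⇒ order 1.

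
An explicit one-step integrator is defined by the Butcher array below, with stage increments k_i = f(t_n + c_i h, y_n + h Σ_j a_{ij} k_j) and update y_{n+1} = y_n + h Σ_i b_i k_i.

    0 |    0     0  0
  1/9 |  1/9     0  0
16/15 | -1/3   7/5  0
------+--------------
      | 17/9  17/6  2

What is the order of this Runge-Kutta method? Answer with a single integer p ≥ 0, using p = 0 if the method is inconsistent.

0

b = (17/9, 17/6, 2)
c = (0, 1/9, 16/15)
Ac = (0, 0, 7/45)
Σ b_i: 17/9·1 + 17/6·1 + 2·1 = 121/18 ≠ 1 ⇒ order 0.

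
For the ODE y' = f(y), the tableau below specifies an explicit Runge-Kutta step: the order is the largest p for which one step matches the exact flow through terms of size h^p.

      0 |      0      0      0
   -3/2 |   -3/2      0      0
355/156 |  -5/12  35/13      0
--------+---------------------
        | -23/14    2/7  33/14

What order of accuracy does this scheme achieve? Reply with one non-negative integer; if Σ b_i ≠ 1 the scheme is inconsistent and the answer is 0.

b = (-23/14, 2/7, 33/14)
c = (0, -3/2, 355/156)
Ac = (0, 0, -105/26)
Σ b_i: (-23/14)·1 + 2/7·1 + 33/14·1 = 1 ✓
b·c: 2/7·(-3/2) + 33/14·355/156 = 3593/728 ≠ 1/2 ⇒ order 1.

1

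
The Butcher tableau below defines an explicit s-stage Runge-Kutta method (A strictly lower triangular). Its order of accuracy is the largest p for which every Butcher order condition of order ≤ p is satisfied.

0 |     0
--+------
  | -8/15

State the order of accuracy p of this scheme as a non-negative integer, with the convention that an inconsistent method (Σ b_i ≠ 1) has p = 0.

b = (-8/15)
c = (0)
Σ b_i: (-8/15)·1 = -8/15 ≠ 1 ⇒ order 0.

0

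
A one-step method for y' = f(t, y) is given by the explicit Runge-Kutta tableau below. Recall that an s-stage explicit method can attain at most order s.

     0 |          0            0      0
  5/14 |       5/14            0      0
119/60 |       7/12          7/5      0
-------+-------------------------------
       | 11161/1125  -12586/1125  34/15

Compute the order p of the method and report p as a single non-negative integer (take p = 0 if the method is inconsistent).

b = (11161/1125, -12586/1125, 34/15)
c = (0, 5/14, 119/60)
Ac = (0, 0, 1/2)
Σ b_i: 11161/1125·1 + (-12586/1125)·1 + 34/15·1 = 1 ✓
b·c: (-12586/1125)·5/14 + 34/15·119/60 = 1/2 ✓
b·c²: (-12586/1125)·25/196 + 34/15·14161/3600 = 1415459/189000 ≠ 1/3 ⇒ order 2.
b·Ac: 34/15·1/2 = 17/15 ≠ 1/6

2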